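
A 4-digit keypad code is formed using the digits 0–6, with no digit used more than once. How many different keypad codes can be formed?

840

With no repetition, fill the 4 digits in order: 7 choices, then 6, down to 4.
That product is 7 × 6 × 5 × 4 = 840.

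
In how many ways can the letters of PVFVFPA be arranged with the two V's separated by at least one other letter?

Total arrangements of PVFVFPA: 7!/(2!·2!·2!) = 630.
If the two V's are adjacent, glue them into one block, leaving 6 items to arrange: (6)!/(2!·2!) = 180 ways.
Hence 630 − 180 = 450.

450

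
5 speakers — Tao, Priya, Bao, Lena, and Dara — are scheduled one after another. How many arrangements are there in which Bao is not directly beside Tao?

72

There are 5! = 120 arrangements in all. If Bao and Tao are adjacent, merging them into one block gives 2·(4)! = 48 arrangements.
Complementary counting: 120 − 48 = 72.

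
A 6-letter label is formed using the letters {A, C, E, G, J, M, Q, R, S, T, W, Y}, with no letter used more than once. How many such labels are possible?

This is a permutation of 6 out of 12: P(12,6) = 12!/6!.
12 × 11 × 10 × 9 × 8 × 7 = 665280.

665280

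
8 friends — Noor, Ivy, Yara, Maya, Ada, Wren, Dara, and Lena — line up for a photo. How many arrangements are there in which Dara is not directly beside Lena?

30240

Of the 8! = 40320 arrangements, those with Dara and Lena adjacent number 2 × 7! = 10080 (treat the pair as a block with 2 internal orders).
So 40320 − 10080 = 30240 arrangements keep them apart.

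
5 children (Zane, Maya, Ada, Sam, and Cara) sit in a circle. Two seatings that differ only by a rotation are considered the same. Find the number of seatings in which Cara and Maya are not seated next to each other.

Without the restriction there are (4)! = 24 seatings.
Those with Cara next to Maya: fuse the pair into one unit and seat 4 units around a circle — 2·(3)! = 12.
Subtracting, 24 − 12 = 12.

12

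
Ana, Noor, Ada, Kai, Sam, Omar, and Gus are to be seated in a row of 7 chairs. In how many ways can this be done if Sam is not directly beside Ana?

There are 7! = 5040 arrangements in all. If Sam and Ana are adjacent, merging them into one block gives 2·(6)! = 1440 arrangements.
So 5040 − 1440 = 3600 arrangements keep them apart.

3600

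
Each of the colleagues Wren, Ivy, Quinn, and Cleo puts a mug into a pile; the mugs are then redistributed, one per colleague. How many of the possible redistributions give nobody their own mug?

9

This is the derangement count D_4: permutations of 4 items with no fixed point.
By inclusion–exclusion this is Σ_{j=0}^{4} (−1)^j C(4,j)·(4−j)!.
Computing: 24 − 24 + 12 − 4 + 1 = 9.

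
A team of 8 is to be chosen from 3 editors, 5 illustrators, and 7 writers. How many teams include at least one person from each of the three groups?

5894

Total 8-person selections from all 15: C(15,8) = 6435.
Selections missing a whole group: no editors → C(12,8) = 495; no illustrators → C(10,8) = 45; no writers → C(8,8) = 1.
Add back selections omitting two groups (i.e. drawn from a single group): C(3,8) + C(5,8) + C(7,8) = 0.
By inclusion–exclusion: 6435 − 541 + 0 = 5894.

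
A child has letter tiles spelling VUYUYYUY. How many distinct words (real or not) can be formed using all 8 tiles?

280

The 8 letters of VUYUYYUY have repeats: U appearing 3 times and Y appearing 4 times.
The number of distinct arrangements is 8!/(4!·3!) = 40320/144 = 280.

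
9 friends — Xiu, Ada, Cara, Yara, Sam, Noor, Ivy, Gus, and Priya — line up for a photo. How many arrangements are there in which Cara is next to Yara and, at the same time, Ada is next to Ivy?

Treat {Cara,Yara} as one block (2 orders) and {Ada,Ivy} as another (2 orders).
That leaves 7 units to arrange: 2 × 2 × 7! = 4 × 5040 = 20160.

20160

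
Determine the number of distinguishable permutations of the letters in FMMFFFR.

105

FMMFFFR has 7 letters with F appearing 4 times and M appearing twice.
Dividing 7! = 5040 by 4!·2! = 48 for the repeated letters gives 105.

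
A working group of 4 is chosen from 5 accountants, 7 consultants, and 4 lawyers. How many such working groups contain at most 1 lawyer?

1375

Split by how many lawyers are chosen (0 through 1).
Sum: C(4,0)·C(12,4) + C(4,1)·C(12,3) = 495 + 880 = 1375.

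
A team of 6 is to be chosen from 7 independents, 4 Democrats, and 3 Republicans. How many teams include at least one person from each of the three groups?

2331

Total 6-person selections from all 14: C(14,6) = 3003.
Selections missing a whole group: no independents → C(7,6) = 7; no Democrats → C(10,6) = 210; no Republicans → C(11,6) = 462.
Add back selections omitting two groups (i.e. drawn from a single group): C(7,6) + C(4,6) + C(3,6) = 7.
By inclusion–exclusion: 3003 − 679 + 7 = 2331.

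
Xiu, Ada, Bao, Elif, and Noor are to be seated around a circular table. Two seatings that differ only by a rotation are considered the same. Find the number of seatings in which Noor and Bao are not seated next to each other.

12

Without the restriction there are (4)! = 24 seatings.
Those with Noor next to Bao: fuse the pair into one unit and seat 4 units around a circle — 2·(3)! = 12.
Subtracting, 24 − 12 = 12.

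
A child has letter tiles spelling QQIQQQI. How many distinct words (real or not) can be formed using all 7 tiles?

Letter multiplicities in QQIQQQI: I×2, Q×5.
So there are 7! / (5!·2!) = 21 distinguishable arrangements.

21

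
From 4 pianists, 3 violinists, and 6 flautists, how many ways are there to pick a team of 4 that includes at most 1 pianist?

462

Split by how many pianists are chosen (0 through 1).
Sum: C(4,0)·C(9,4) + C(4,1)·C(9,3) = 126 + 336 = 462.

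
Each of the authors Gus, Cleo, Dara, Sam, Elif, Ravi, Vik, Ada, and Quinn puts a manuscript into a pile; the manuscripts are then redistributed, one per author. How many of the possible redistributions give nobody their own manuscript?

133496

Let Aᵢ be the assignments in which author i gets their own manuscript. We want the size of the complement of A₁∪…∪A_9.
By inclusion–exclusion this is Σ_{j=0}^{9} (−1)^j C(9,j)·(9−j)!.
Computing: 362880 − 362880 + 181440 − 60480 + 15120 − 3024 + 504 − 72 + 9 − 1 = 133496.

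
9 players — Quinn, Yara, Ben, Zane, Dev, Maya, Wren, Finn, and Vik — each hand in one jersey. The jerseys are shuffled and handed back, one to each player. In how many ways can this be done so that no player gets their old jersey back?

133496

Let Aᵢ be the assignments in which player i gets their old jersey. We want the size of the complement of A₁∪…∪A_9.
By inclusion–exclusion this is Σ_{j=0}^{9} (−1)^j C(9,j)·(9−j)!.
Computing: 362880 − 362880 + 181440 − 60480 + 15120 − 3024 + 504 − 72 + 9 − 1 = 133496.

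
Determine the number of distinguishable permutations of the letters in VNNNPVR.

VNNNPVR has 7 letters with N appearing 3 times and V appearing twice.
So there are 7! / (3!·2!) = 420 distinguishable arrangements.

420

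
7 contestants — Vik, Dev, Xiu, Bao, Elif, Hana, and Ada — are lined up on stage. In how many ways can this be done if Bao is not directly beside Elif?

3600

Of the 7! = 5040 arrangements, those with Bao and Elif adjacent number 2 × 6! = 1440 (treat the pair as a block with 2 internal orders).
So 5040 − 1440 = 3600 arrangements keep them apart.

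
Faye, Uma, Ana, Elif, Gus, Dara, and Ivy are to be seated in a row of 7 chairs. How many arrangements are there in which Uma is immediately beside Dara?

Place the 5 others and the Uma-Dara pair as 6 objects in a line; the pair has 2 internal arrangements.
So the count is 2·(6)! = 1440.

1440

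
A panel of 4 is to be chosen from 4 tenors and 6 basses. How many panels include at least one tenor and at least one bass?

Total 4-person selections from all 10: C(10,4) = 210.
Selections missing a whole group: no tenors → C(6,4) = 15; no basses → C(4,4) = 1.
Both groups omitted at once is impossible, so 210 − 16 = 194.

194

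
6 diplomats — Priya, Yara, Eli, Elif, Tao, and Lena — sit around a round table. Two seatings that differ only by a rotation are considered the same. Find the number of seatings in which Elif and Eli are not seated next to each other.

72

Without the restriction there are (5)! = 120 seatings.
Seatings with Elif beside Eli: treat them as a block with 2 internal orders, giving 2 × (4)! = 48.
Subtracting, 120 − 48 = 72.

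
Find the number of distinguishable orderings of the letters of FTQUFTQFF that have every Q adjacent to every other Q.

840

Treat the 2 copies of Q as a single block. The multiset to arrange is then {QQ, F, F, F, F, T, T, U}, 8 items in all.
That gives (8)!/(4!·2!) = 840 arrangements.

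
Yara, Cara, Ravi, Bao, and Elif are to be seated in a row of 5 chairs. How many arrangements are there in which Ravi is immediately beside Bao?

Glue Ravi and Bao into one block (2 internal orders), leaving 4 units to arrange in a row.
So the count is 2·(4)! = 48.

48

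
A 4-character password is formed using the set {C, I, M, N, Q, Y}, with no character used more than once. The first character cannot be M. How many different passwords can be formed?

300

The first character has 6−1 = 5 choices (anything except M).
The remaining 3 characters are filled from the other 5 symbols without repetition: 5 × 4 × 3 = 60.
Total: 5 × 60 = 300.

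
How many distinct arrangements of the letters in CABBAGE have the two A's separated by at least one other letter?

Total arrangements of CABBAGE: 7!/(2!·2!) = 1260.
If the two A's are adjacent, glue them into one block, leaving 6 items to arrange: (6)!/(2!) = 360 ways.
Hence 1260 − 360 = 900.

900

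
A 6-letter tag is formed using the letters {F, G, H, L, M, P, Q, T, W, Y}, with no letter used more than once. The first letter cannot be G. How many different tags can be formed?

The first letter has 10−1 = 9 choices (anything except G).
The remaining 5 letters are filled from the other 9 symbols without repetition: 9 × 8 × 7 × 6 × 5 = 15120.
Total: 9 × 15120 = 136080.

136080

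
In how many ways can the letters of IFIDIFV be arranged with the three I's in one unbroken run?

Treat the 3 copies of I as a single block. The multiset to arrange is then {III, D, F, F, V}, 5 items in all.
That gives (5)!/(2!) = 60 arrangements.

60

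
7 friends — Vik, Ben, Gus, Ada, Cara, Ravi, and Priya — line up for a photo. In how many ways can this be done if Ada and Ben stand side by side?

Treat {Ada, Ben} as a single unit. There are 6 units to order, and the pair itself can be ordered 2 ways.
So the count is 2·(6)! = 1440.

1440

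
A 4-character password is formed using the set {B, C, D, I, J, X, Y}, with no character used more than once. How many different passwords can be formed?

Choose and order 4 of the 7 symbols: the first character has 7 options, the next 6, then 5, 4.
7 × 6 × 5 × 4 = 840.

840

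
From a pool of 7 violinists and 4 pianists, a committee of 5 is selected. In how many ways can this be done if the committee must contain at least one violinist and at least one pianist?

With no constraint there are C(11,5) = 462 possible selections.
Subtract selections that omit an entire group: no violinists → C(4,5) = 0; no pianists → C(7,5) = 21.
Both groups omitted at once is impossible, so 462 − 21 = 441.

441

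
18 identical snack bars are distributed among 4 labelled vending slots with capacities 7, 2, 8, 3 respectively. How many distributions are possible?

Without the upper bounds there are C(21,3) = 1330 ways to split 18 among 4 vending slots.
Subtract solutions that violate a single cap (substitute x_i' = x_i − (cap_i+1)): x_1 ≥ 8 gives C(13,3) = 286; x_2 ≥ 3 gives C(18,3) = 816; x_3 ≥ 9 gives C(12,3) = 220; x_4 ≥ 4 gives C(17,3) = 680. Together 2002.
Add back pairs where two caps are both exceeded: 120 + 4 + 84 + 84 + 364 + 56 = 712.
Subtract triples: 0 + 20 + 0 + 10 = 30.
By inclusion–exclusion the count is 1330 − 2002 + 712 − 30 = 10.

10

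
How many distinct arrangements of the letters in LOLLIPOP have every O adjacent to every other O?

420

Treat the 2 copies of O as a single block. The multiset to arrange is then {OO, I, L, L, L, P, P}, 7 items in all.
That gives (7)!/(3!·2!) = 420 arrangements.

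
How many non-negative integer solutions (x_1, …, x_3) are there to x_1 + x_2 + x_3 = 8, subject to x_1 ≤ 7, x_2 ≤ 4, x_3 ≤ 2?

Without the upper bounds there are C(10,2) = 45 ways to split 8 among 3 variables.
Subtract solutions that violate a single cap (substitute x_i' = x_i − (cap_i+1)): x_1 ≥ 8 gives C(2,2) = 1; x_2 ≥ 5 gives C(5,2) = 10; x_3 ≥ 3 gives C(7,2) = 21. Together 32.
Add back pairs where two caps are both exceeded: 0 + 0 + 1 = 1.
By inclusion–exclusion the count is 45 − 32 + 1 = 14.

14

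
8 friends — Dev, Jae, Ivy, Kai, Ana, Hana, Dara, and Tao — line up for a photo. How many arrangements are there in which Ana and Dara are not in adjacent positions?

Of the 8! = 40320 arrangements, those with Ana and Dara adjacent number 2 × 7! = 10080 (treat the pair as a block with 2 internal orders).
Complementary counting: 40320 − 10080 = 30240.

30240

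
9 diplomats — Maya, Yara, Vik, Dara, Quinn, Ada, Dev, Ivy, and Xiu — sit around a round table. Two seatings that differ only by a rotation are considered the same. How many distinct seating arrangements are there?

40320

Seat Maya anywhere (absorbing the rotational symmetry), then permute the other 8: (8)! = 40320.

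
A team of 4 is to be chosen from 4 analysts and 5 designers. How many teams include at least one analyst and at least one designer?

120

Unrestricted: C(9,4) = 126 ways to pick any 4 of the 9.
Subtract selections that omit an entire group: no analysts → C(5,4) = 5; no designers → C(4,4) = 1.
Both groups omitted at once is impossible, so 126 − 6 = 120.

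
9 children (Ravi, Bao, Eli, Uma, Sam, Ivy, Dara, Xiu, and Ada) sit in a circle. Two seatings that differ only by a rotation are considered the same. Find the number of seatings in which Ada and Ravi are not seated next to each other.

Without the restriction there are (8)! = 40320 seatings.
Those with Ada next to Ravi: fuse the pair into one unit and seat 8 units around a circle — 2·(7)! = 10080.
Subtracting, 40320 − 10080 = 30240.

30240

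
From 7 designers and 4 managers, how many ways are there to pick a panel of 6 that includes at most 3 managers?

441

Split by how many managers are chosen (0 through 3).
Sum: C(4,0)·C(7,6) + C(4,1)·C(7,5) + C(4,2)·C(7,4) + C(4,3)·C(7,3) = 7 + 84 + 210 + 140 = 441.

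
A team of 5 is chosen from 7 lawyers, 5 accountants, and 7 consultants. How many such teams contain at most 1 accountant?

Split by how many accountants are chosen (0 through 1).
Sum: C(5,0)·C(14,5) + C(5,1)·C(14,4) = 2002 + 5005 = 7007.

7007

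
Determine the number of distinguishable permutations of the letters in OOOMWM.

OOOMWM has 6 letters with M appearing twice and O appearing 3 times.
The number of distinct arrangements is 6!/(3!·2!) = 720/12 = 60.

60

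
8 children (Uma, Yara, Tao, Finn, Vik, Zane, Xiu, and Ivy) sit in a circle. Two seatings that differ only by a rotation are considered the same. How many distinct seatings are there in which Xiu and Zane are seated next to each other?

1440

Treat {Xiu, Zane} as one unit (2 internal orders) and seat the resulting 7 units around the table: (6)! circular arrangements.
So 2 × (6)! = 2 × 720 = 1440.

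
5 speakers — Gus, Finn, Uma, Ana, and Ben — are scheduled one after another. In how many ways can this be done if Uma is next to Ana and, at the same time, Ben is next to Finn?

24

Treat {Uma,Ana} as one block (2 orders) and {Ben,Finn} as another (2 orders).
That leaves 3 units to arrange: 2 × 2 × 3! = 4 × 6 = 24.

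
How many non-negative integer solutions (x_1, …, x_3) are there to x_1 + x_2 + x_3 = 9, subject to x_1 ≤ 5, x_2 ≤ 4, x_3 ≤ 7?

27

Ignoring the caps, the number of non-negative solutions to x_1+…+x_3 = 9 is C(11,2) = 55.
Subtract solutions that violate a single cap (substitute x_i' = x_i − (cap_i+1)): x_1 ≥ 6 gives C(5,2) = 10; x_2 ≥ 5 gives C(6,2) = 15; x_3 ≥ 8 gives C(3,2) = 3. Together 28.
No two caps can be exceeded simultaneously, so the pair terms are all 0.
By inclusion–exclusion the count is 55 − 28 + 0 = 27.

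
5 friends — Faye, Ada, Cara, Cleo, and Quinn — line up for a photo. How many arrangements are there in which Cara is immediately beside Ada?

Treat {Cara, Ada} as a single unit. There are 4 units to order, and the pair itself can be ordered 2 ways.
So the count is 2·(4)! = 48.

48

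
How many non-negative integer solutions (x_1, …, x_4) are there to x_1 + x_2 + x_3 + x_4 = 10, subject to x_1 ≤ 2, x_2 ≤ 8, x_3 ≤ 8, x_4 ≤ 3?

Ignoring the caps, the number of non-negative solutions to x_1+…+x_4 = 10 is C(13,3) = 286.
Subtract solutions that violate a single cap (substitute x_i' = x_i − (cap_i+1)): x_1 ≥ 3 gives C(10,3) = 120; x_2 ≥ 9 gives C(4,3) = 4; x_3 ≥ 9 gives C(4,3) = 4; x_4 ≥ 4 gives C(9,3) = 84. Together 212.
Add back pairs where two caps are both exceeded: 0 + 0 + 20 + 0 + 0 + 0 = 20.
By inclusion–exclusion the count is 286 − 212 + 20 = 94.

94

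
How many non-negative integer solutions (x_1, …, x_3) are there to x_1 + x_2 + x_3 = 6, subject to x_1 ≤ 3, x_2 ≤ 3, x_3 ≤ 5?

15

By stars and bars, unrestricted non-negative solutions to x_1+…+x_3 = 6 number C(6+2,2) = 28.
Subtract solutions that violate a single cap (substitute x_i' = x_i − (cap_i+1)): x_1 ≥ 4 gives C(4,2) = 6; x_2 ≥ 4 gives C(4,2) = 6; x_3 ≥ 6 gives C(2,2) = 1. Together 13.
No two caps can be exceeded simultaneously, so the pair terms are all 0.
By inclusion–exclusion the count is 28 − 13 + 0 = 15.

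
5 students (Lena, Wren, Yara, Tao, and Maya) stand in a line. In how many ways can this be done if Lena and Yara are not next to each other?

72

Of the 5! = 120 arrangements, those with Lena and Yara adjacent number 2 × 4! = 48 (treat the pair as a block with 2 internal orders).
So 120 − 48 = 72 arrangements keep them apart.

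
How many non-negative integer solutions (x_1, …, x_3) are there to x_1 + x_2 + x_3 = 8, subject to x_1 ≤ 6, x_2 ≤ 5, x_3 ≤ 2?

Ignoring the caps, the number of non-negative solutions to x_1+…+x_3 = 8 is C(10,2) = 45.
Subtract solutions that violate a single cap (substitute x_i' = x_i − (cap_i+1)): x_1 ≥ 7 gives C(3,2) = 3; x_2 ≥ 6 gives C(4,2) = 6; x_3 ≥ 3 gives C(7,2) = 21. Together 30.
No two caps can be exceeded simultaneously, so the pair terms are all 0.
By inclusion–exclusion the count is 45 − 30 + 0 = 15.

15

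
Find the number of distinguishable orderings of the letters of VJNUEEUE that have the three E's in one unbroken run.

Treat the 3 copies of E as a single block. The multiset to arrange is then {EEE, J, N, U, U, V}, 6 items in all.
That gives (6)!/(2!) = 360 arrangements.

360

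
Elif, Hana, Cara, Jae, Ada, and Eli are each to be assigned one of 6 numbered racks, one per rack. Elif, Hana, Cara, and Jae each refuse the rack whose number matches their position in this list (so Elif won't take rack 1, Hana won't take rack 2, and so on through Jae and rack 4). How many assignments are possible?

362

Let Aᵢ (for 1 ≤ i ≤ 4) be the placements that put person i in their forbidden rack. Any j of these fix j positions, leaving (6−j)! ways to fill the rest, and there are C(4,j) ways to pick which j.
By inclusion–exclusion, the number of valid placements is Σ_{j=0}^{4} (−1)^j C(4,j)·(6−j)!.
Computing: 720 − 480 + 144 − 24 + 2 = 362.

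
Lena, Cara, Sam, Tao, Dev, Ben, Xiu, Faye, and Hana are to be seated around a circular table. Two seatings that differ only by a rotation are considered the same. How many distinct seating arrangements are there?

40320

Around a circle, 9 distinct people have 9!/9 = (8)! = 40320 rotationally distinct seatings.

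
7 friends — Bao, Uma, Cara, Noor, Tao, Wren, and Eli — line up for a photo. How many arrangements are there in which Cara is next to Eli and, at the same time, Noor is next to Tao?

480

Treat {Cara,Eli} as one block (2 orders) and {Noor,Tao} as another (2 orders).
That leaves 5 units to arrange: 2 × 2 × 5! = 4 × 120 = 480.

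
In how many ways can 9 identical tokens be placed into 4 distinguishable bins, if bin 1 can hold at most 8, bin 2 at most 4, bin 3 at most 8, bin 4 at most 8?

182

Ignoring the caps, the number of non-negative solutions to x_1+…+x_4 = 9 is C(12,3) = 220.
Subtract solutions that violate a single cap (substitute x_i' = x_i − (cap_i+1)): x_1 ≥ 9 gives C(3,3) = 1; x_2 ≥ 5 gives C(7,3) = 35; x_3 ≥ 9 gives C(3,3) = 1; x_4 ≥ 9 gives C(3,3) = 1. Together 38.
No two caps can be exceeded simultaneously, so the pair terms are all 0.
By inclusion–exclusion the count is 220 − 38 + 0 = 182.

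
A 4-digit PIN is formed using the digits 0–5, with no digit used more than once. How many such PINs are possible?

Choose and order 4 of the 6 symbols: the first digit has 6 options, the next 5, then 4, 3.
That product is 6 × 5 × 4 × 3 = 360.

360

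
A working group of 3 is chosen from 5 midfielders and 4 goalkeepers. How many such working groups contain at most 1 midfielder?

34

Split by how many midfielders are chosen (0 through 1).
Sum: C(5,0)·C(4,3) + C(5,1)·C(4,2) = 4 + 30 = 34.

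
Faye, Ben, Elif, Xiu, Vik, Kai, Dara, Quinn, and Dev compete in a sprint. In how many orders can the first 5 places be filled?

There are 9 choices for 1st place, 8 for 2nd, and so on down to 5 for position 5.
That gives 9 × 8 × 7 × 6 × 5 = 15120.

15120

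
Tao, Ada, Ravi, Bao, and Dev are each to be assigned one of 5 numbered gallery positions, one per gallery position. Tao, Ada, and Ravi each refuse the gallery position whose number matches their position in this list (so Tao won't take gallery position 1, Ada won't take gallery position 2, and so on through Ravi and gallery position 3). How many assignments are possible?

Let Aᵢ (for i ∈ {1, 2, 3}) be the placements that put person i in their forbidden gallery position. Any j of these fix j positions, leaving (5−j)! ways to fill the rest, and there are C(3,j) ways to pick which j.
By inclusion–exclusion, the number of valid placements is Σ_{j=0}^{3} (−1)^j C(3,j)·(5−j)!.
Computing: 120 − 72 + 18 − 2 = 64.

64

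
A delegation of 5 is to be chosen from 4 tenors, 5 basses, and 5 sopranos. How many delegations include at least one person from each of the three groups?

Unrestricted: C(14,5) = 2002 ways to pick any 5 of the 14.
Subtract selections that omit an entire group: no tenors → C(10,5) = 252; no basses → C(9,5) = 126; no sopranos → C(9,5) = 126.
Add back selections omitting two groups (i.e. drawn from a single group): C(4,5) + C(5,5) + C(5,5) = 2.
By inclusion–exclusion: 2002 − 504 + 2 = 1500.

1500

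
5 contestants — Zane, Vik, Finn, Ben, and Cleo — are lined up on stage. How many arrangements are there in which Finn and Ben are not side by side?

72

Of the 5! = 120 arrangements, those with Finn and Ben adjacent number 2 × 4! = 48 (treat the pair as a block with 2 internal orders).
So 120 − 48 = 72 arrangements keep them apart.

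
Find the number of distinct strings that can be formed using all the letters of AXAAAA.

The 6 letters of AXAAAA have repeats: A appearing 5 times.
So there are 6! / (5!) = 6 distinguishable arrangements.

6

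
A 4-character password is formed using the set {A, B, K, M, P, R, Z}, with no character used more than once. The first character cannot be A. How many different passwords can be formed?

The first character has 7−1 = 6 choices (anything except A).
The remaining 3 characters are filled from the other 6 symbols without repetition: 6 × 5 × 4 = 120.
Total: 6 × 120 = 720.

720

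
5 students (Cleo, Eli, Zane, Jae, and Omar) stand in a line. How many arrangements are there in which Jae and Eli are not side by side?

There are 5! = 120 arrangements in all. If Jae and Eli are adjacent, merging them into one block gives 2·(4)! = 48 arrangements.
So 120 − 48 = 72 arrangements keep them apart.

72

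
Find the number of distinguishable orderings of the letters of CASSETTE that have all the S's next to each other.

Treat the 2 copies of S as a single block. The multiset to arrange is then {SS, A, C, E, E, T, T}, 7 items in all.
That gives (7)!/(2!·2!) = 1260 arrangements.

1260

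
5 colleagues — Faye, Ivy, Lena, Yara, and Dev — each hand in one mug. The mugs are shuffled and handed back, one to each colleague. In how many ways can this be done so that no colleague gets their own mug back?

Count assignments avoiding every fixed point. For any j of the 5 colleagues fixed to their own mug, the other 5−j can be arranged in (5−j)! ways.
By inclusion–exclusion this is Σ_{j=0}^{5} (−1)^j C(5,j)·(5−j)!.
Computing: 120 − 120 + 60 − 20 + 5 − 1 = 44.

44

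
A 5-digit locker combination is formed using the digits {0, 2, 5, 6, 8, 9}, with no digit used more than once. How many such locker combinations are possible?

720

Choose and order 5 of the 6 symbols: the first digit has 6 options, the next 5, and so on down to 2.
6 × 5 × 4 × 3 × 2 = 720.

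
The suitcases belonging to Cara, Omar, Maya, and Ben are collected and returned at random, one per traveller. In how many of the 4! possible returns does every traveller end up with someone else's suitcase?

9

Count assignments avoiding every fixed point. For any j of the 4 travellers fixed to their own suitcase, the other 4−j can be arranged in (4−j)! ways.
By inclusion–exclusion this is Σ_{j=0}^{4} (−1)^j C(4,j)·(4−j)!.
Computing: 24 − 24 + 12 − 4 + 1 = 9.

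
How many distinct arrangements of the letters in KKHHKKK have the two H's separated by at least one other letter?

15

There are 7!/(5!·2!) = 21 arrangements of KKHHKKK in total.
If the two H's are adjacent, glue them into one block, leaving 6 items to arrange: (6)!/(5!) = 6 ways.
Subtracting, 21 − 6 = 15 arrangements keep the H's apart.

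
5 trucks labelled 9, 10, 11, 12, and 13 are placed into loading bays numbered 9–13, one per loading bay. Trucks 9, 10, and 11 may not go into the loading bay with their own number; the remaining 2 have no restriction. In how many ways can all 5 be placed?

Let Aᵢ (for i ∈ {9, 10, 11}) be the placements that put truck i in its forbidden loading bay. Any j of these fix j positions, leaving (5−j)! ways to fill the rest, and there are C(3,j) ways to pick which j.
By inclusion–exclusion, the number of valid placements is Σ_{j=0}^{3} (−1)^j C(3,j)·(5−j)!.
Computing: 120 − 72 + 18 − 2 = 64.

64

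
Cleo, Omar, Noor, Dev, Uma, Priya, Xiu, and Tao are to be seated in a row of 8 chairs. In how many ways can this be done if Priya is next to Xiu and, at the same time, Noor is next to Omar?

Treat {Priya,Xiu} as one block (2 orders) and {Noor,Omar} as another (2 orders).
That leaves 6 units to arrange: 2 × 2 × 6! = 4 × 720 = 2880.

2880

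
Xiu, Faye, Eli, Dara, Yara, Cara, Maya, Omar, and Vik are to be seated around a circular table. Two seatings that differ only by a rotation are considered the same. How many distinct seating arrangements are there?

Fix one person's seat to break rotational symmetry; the remaining 8 people can be arranged in (8)! = 40320 ways.

40320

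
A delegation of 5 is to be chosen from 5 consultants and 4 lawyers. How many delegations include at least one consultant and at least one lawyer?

With no constraint there are C(9,5) = 126 possible selections.
Subtract selections that omit an entire group: no consultants → C(4,5) = 0; no lawyers → C(5,5) = 1.
Both groups omitted at once is impossible, so 126 − 1 = 125.

125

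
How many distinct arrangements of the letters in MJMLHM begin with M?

60

Fix M in the first position and arrange the remaining 5 letters.
Those 5 letters have M appearing twice, giving (5)!/(2!) = 60.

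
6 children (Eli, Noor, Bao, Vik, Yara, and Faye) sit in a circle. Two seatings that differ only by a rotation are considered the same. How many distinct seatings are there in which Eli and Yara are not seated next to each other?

Without the restriction there are (5)! = 120 seatings.
Those with Eli next to Yara: fuse the pair into one unit and seat 5 units around a circle — 2·(4)! = 48.
Subtracting, 120 − 48 = 72.

72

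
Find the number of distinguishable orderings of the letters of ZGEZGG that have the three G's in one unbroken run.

12

Treat the 3 copies of G as a single block. The multiset to arrange is then {GGG, E, Z, Z}, 4 items in all.
That gives (4)!/(2!) = 12 arrangements.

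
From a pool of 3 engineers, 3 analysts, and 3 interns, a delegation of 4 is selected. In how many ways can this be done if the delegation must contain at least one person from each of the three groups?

Total 4-person selections from all 9: C(9,4) = 126.
Subtract selections that omit an entire group: no engineers → C(6,4) = 15; no analysts → C(6,4) = 15; no interns → C(6,4) = 15.
Add back selections omitting two groups (i.e. drawn from a single group): C(3,4) + C(3,4) + C(3,4) = 0.
By inclusion–exclusion: 126 − 45 + 0 = 81.

81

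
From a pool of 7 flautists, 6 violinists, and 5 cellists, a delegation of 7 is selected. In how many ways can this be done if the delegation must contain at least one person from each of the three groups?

28987

Unrestricted: C(18,7) = 31824 ways to pick any 7 of the 18.
Selections missing a whole group: no flautists → C(11,7) = 330; no violinists → C(12,7) = 792; no cellists → C(13,7) = 1716.
Add back selections omitting two groups (i.e. drawn from a single group): C(7,7) + C(6,7) + C(5,7) = 1.
By inclusion–exclusion: 31824 − 2838 + 1 = 28987.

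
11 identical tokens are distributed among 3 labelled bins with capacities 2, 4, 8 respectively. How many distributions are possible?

9

Ignoring the caps, the number of non-negative solutions to x_1+…+x_3 = 11 is C(13,2) = 78.
Subtract solutions that violate a single cap (substitute x_i' = x_i − (cap_i+1)): x_1 ≥ 3 gives C(10,2) = 45; x_2 ≥ 5 gives C(8,2) = 28; x_3 ≥ 9 gives C(4,2) = 6. Together 79.
Add back pairs where two caps are both exceeded: 10 + 0 + 0 = 10.
By inclusion–exclusion the count is 78 − 79 + 10 = 9.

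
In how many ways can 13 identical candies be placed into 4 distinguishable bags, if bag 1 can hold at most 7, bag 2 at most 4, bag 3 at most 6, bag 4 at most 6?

180

Ignoring the caps, the number of non-negative solutions to x_1+…+x_4 = 13 is C(16,3) = 560.
Subtract solutions that violate a single cap (substitute x_i' = x_i − (cap_i+1)): x_1 ≥ 8 gives C(8,3) = 56; x_2 ≥ 5 gives C(11,3) = 165; x_3 ≥ 7 gives C(9,3) = 84; x_4 ≥ 7 gives C(9,3) = 84. Together 389.
Add back pairs where two caps are both exceeded: 1 + 0 + 0 + 4 + 4 + 0 = 9.
By inclusion–exclusion the count is 560 − 389 + 9 = 180.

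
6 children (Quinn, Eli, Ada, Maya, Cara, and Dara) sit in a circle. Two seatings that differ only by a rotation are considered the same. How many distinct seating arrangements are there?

Seat Quinn anywhere (absorbing the rotational symmetry), then permute the other 5: (5)! = 120.

120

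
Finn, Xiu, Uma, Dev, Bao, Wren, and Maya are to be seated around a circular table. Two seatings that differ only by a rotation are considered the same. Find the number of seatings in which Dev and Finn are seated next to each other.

Treat {Dev, Finn} as one unit (2 internal orders) and seat the resulting 6 units around the table: (5)! circular arrangements.
So 2 × (5)! = 2 × 120 = 240.

240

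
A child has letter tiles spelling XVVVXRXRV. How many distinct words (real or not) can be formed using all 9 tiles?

Letter multiplicities in XVVVXRXRV: R×2, V×4, X×3.
Dividing 9! = 362880 by 4!·3!·2! = 288 for the repeated letters gives 1260.

1260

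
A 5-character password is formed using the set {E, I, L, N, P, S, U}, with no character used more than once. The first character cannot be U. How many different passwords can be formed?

2160

The first character has 7−1 = 6 choices (anything except U).
The remaining 4 characters are filled from the other 6 symbols without repetition: 6 × 5 × 4 × 3 = 360.
Total: 6 × 360 = 2160.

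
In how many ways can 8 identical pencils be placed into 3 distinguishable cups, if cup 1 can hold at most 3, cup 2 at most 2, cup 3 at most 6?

By stars and bars, unrestricted non-negative solutions to x_1+…+x_3 = 8 number C(8+2,2) = 45.
Subtract solutions that violate a single cap (substitute x_i' = x_i − (cap_i+1)): x_1 ≥ 4 gives C(6,2) = 15; x_2 ≥ 3 gives C(7,2) = 21; x_3 ≥ 7 gives C(3,2) = 3. Together 39.
Add back pairs where two caps are both exceeded: 3 + 0 + 0 = 3.
By inclusion–exclusion the count is 45 − 39 + 3 = 9.

9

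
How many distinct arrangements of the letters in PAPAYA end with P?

20

With the last slot taken by P, it remains to arrange the other 5 letters (APAYA).
Those 5 letters have A appearing 3 times, giving (5)!/(3!) = 20.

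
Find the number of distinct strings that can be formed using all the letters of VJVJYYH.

VJVJYYH has 7 letters with J appearing twice, V appearing twice, and Y appearing twice.
Dividing 7! = 5040 by 2!·2!·2! = 8 for the repeated letters gives 630.

630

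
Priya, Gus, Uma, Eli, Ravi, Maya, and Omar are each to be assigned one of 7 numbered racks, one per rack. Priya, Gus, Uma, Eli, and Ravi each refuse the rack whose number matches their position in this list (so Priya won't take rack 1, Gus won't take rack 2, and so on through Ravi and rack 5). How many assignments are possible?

2428

Let Aᵢ (for 1 ≤ i ≤ 5) be the placements that put person i in their forbidden rack. Any j of these fix j positions, leaving (7−j)! ways to fill the rest, and there are C(5,j) ways to pick which j.
By inclusion–exclusion, the number of valid placements is Σ_{j=0}^{5} (−1)^j C(5,j)·(7−j)!.
Computing: 5040 − 3600 + 1200 − 240 + 30 − 2 = 2428.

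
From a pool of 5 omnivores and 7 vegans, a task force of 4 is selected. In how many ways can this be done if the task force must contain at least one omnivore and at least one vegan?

Total 4-person selections from all 12: C(12,4) = 495.
Selections missing a whole group: no omnivores → C(7,4) = 35; no vegans → C(5,4) = 5.
Both groups omitted at once is impossible, so 495 − 40 = 455.

455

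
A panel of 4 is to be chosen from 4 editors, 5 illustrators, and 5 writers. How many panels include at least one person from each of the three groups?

550

With no constraint there are C(14,4) = 1001 possible selections.
Subtract selections that omit an entire group: no editors → C(10,4) = 210; no illustrators → C(9,4) = 126; no writers → C(9,4) = 126.
Add back selections omitting two groups (i.e. drawn from a single group): C(4,4) + C(5,4) + C(5,4) = 11.
By inclusion–exclusion: 1001 − 462 + 11 = 550.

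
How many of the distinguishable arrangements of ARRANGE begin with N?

180

Fix N in the first position and arrange the remaining 6 letters.
Those 6 letters have A appearing twice and R appearing twice, giving (6)!/(2!·2!) = 180.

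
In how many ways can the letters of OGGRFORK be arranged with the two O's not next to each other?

Total arrangements of OGGRFORK: 8!/(2!·2!·2!) = 5040.
Arrangements with the O's together: treat OO as one letter, giving (7)!/(2!·2!) = 1260.
Hence 5040 − 1260 = 3780.

3780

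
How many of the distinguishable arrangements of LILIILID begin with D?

35

With the first slot taken by D, it remains to arrange the other 7 letters (LILIILI).
Those 7 letters have I appearing 4 times and L appearing 3 times, giving (7)!/(4!·3!) = 35.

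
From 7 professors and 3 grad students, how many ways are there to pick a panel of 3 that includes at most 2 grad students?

Split by how many grad students are chosen (0 through 2).
Sum: C(3,0)·C(7,3) + C(3,1)·C(7,2) + C(3,2)·C(7,1) = 35 + 63 + 21 = 119.

119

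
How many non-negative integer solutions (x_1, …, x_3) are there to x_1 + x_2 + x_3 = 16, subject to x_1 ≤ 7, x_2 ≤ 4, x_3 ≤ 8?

Ignoring the caps, the number of non-negative solutions to x_1+…+x_3 = 16 is C(18,2) = 153.
Subtract solutions that violate a single cap (substitute x_i' = x_i − (cap_i+1)): x_1 ≥ 8 gives C(10,2) = 45; x_2 ≥ 5 gives C(13,2) = 78; x_3 ≥ 9 gives C(9,2) = 36. Together 159.
Add back pairs where two caps are both exceeded: 10 + 0 + 6 = 16.
By inclusion–exclusion the count is 153 − 159 + 16 = 10.

10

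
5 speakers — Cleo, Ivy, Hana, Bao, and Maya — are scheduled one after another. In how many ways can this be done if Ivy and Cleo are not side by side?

There are 5! = 120 arrangements in all. If Ivy and Cleo are adjacent, merging them into one block gives 2·(4)! = 48 arrangements.
So 120 − 48 = 72 arrangements keep them apart.

72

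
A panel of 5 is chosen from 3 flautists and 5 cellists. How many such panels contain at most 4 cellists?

Split by how many cellists are chosen (0 through 4).
Sum: C(5,0)·C(3,5) + C(5,1)·C(3,4) + C(5,2)·C(3,3) + C(5,3)·C(3,2) + C(5,4)·C(3,1) = 0 + 0 + 10 + 30 + 15 = 55.

55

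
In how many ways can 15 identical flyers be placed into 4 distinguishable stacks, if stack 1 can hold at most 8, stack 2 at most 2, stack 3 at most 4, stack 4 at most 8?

Ignoring the caps, the number of non-negative solutions to x_1+…+x_4 = 15 is C(18,3) = 816.
Subtract solutions that violate a single cap (substitute x_i' = x_i − (cap_i+1)): x_1 ≥ 9 gives C(9,3) = 84; x_2 ≥ 3 gives C(15,3) = 455; x_3 ≥ 5 gives C(13,3) = 286; x_4 ≥ 9 gives C(9,3) = 84. Together 909.
Add back pairs where two caps are both exceeded: 20 + 4 + 0 + 120 + 20 + 4 = 168.
By inclusion–exclusion the count is 816 − 909 + 168 = 75.

75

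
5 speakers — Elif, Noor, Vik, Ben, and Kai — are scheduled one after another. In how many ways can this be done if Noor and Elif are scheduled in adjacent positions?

48

Place the 3 others and the Noor-Elif pair as 4 objects in a line; the pair has 2 internal arrangements.
So the count is 2·(4)! = 48.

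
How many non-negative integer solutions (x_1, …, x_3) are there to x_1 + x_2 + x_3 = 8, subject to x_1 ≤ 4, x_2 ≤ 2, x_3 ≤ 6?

12

Ignoring the caps, the number of non-negative solutions to x_1+…+x_3 = 8 is C(10,2) = 45.
Subtract solutions that violate a single cap (substitute x_i' = x_i − (cap_i+1)): x_1 ≥ 5 gives C(5,2) = 10; x_2 ≥ 3 gives C(7,2) = 21; x_3 ≥ 7 gives C(3,2) = 3. Together 34.
Add back pairs where two caps are both exceeded: 1 + 0 + 0 = 1.
By inclusion–exclusion the count is 45 − 34 + 1 = 12.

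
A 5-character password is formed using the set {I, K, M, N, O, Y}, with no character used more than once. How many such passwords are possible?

720

This is a permutation of 5 out of 6: P(6,5) = 6!/1!.
6 × 5 × 4 × 3 × 2 = 720.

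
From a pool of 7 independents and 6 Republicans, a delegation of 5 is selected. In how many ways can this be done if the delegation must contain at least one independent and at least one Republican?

1260

Total 5-person selections from all 13: C(13,5) = 1287.
Selections missing a whole group: no independents → C(6,5) = 6; no Republicans → C(7,5) = 21.
Both groups omitted at once is impossible, so 1287 − 27 = 1260.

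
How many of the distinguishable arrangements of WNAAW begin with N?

Fix N in the first position and arrange the remaining 4 letters.
Those 4 letters have A appearing twice and W appearing twice, giving (4)!/(2!·2!) = 6.

6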